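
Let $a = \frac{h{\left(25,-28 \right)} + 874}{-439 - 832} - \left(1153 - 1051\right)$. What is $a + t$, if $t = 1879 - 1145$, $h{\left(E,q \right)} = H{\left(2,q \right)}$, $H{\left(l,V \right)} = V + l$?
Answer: $\frac{802424}{1271} \approx 631.33$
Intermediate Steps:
$h{\left(E,q \right)} = 2 + q$ ($h{\left(E,q \right)} = q + 2 = 2 + q$)
$t = 734$ ($t = 1879 - 1145 = 734$)
$a = - \frac{130490}{1271}$ ($a = \frac{\left(2 - 28\right) + 874}{-439 - 832} - \left(1153 - 1051\right) = \frac{-26 + 874}{-1271} - 102 = 848 \left(- \frac{1}{1271}\right) - 102 = - \frac{848}{1271} - 102 = - \frac{130490}{1271} \approx -102.67$)
$a + t = - \frac{130490}{1271} + 734 = \frac{802424}{1271}$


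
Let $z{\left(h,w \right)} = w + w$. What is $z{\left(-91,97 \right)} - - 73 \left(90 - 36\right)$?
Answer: $4136$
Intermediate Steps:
$z{\left(h,w \right)} = 2 w$
$z{\left(-91,97 \right)} - - 73 \left(90 - 36\right) = 2 \cdot 97 - - 73 \left(90 - 36\right) = 194 - \left(-73\right) 54 = 194 - -3942 = 194 + 3942 = 4136$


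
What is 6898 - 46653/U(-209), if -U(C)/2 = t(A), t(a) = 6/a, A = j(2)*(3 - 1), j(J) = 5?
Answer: 91551/2 ≈ 45776.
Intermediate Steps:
A = 10 (A = 5*(3 - 1) = 5*2 = 10)
U(C) = -6/5 (U(C) = -12/10 = -2*⅗ = -6/5)
6898 - 46653/U(-209) = 6898 - 46653/(-6/5) = 6898 - 46653*(-5)/6 = 6898 - 1*(-77755/2) = 6898 + 77755/2 = 91551/2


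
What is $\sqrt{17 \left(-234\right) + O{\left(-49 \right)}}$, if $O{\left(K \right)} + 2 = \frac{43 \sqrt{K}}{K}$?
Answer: $\frac{\sqrt{-195020 - 301 i}}{7} \approx 0.048685 - 63.087 i$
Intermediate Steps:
$O{\left(K \right)} = -2 + \frac{43}{\sqrt{K}}$ ($O{\left(K \right)} = -2 + \frac{43 \sqrt{K}}{K} = -2 + \frac{43}{\sqrt{K}}$)
$\sqrt{17 \left(-234\right) + O{\left(-49 \right)}} = \sqrt{17 \left(-234\right) - \left(2 - \frac{43}{7 i}\right)} = \sqrt{-3978 - \left(2 - 43 \left(- \frac{i}{7}\right)\right)} = \sqrt{-3978 - \left(2 + \frac{43 i}{7}\right)} = \sqrt{-3980 - \frac{43 i}{7}}$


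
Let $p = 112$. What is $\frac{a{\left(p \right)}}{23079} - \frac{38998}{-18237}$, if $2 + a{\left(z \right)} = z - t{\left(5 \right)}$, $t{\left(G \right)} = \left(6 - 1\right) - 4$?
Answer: $\frac{300674225}{140297241} \approx 2.1431$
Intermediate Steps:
$t{\left(G \right)} = 1$ ($t{\left(G \right)} = 5 - 4 = 1$)
$a{\left(z \right)} = -3 + z$ ($a{\left(z \right)} = -2 + \left(z - 1\right) = -2 + \left(-1 + z\right) = -3 + z$)
$\frac{a{\left(p \right)}}{23079} - \frac{38998}{-18237} = \frac{-3 + 112}{23079} - \frac{38998}{-18237} = 109 \cdot \frac{1}{23079} - - \frac{38998}{18237} = \frac{109}{23079} + \frac{38998}{18237} = \frac{300674225}{140297241}$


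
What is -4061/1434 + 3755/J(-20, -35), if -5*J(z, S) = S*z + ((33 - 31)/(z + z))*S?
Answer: -119092627/4025238 ≈ -29.586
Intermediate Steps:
J(z, S) = -S*z/5 - S/(5*z) (J(z, S) = -(S*z + ((33 - 31)/(z + z))*S)/5 = -(S*z + (2/((2*z)))*S)/5 = -(S*z + (2*(1/(2*z)))*S)/5 = -(S*z + S/z)/5 = -S*z/5 - S/(5*z))
-4061/1434 + 3755/J(-20, -35) = -4061/1434 + 3755/((-1/5*(-35)*(1 + (-20)**2)/(-20))) = -4061*1/1434 + 3755/((-1/5*(-35)*(-1/20)*(1 + 400))) = -4061/1434 + 3755/((-1/5*(-35)*(-1/20)*401)) = -4061/1434 + 3755/(-2807/20) = -4061/1434 + 3755*(-20/2807) = -4061/1434 - 75100/2807 = -119092627/4025238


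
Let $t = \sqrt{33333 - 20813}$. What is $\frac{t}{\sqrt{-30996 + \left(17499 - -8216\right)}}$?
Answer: $- \frac{2 i \sqrt{16529530}}{5281} \approx - 1.5397 i$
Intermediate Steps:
$t = 2 \sqrt{3130}$ ($t = \sqrt{12520} = 2 \sqrt{3130} \approx 111.89$)
$\frac{t}{\sqrt{-30996 + \left(17499 - -8216\right)}} = \frac{2 \sqrt{3130}}{\sqrt{-30996 + \left(17499 - -8216\right)}} = \frac{2 \sqrt{3130}}{\sqrt{-30996 + \left(17499 + 8216\right)}} = \frac{2 \sqrt{3130}}{\sqrt{-30996 + 25715}} = \frac{2 \sqrt{3130}}{\sqrt{-5281}} = \frac{2 \sqrt{3130}}{i \sqrt{5281}} = 2 \sqrt{3130} \left(- \frac{i \sqrt{5281}}{5281}\right) = - \frac{2 i \sqrt{16529530}}{5281}$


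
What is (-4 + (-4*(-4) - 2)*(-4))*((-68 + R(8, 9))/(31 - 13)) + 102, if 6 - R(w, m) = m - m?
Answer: 926/3 ≈ 308.67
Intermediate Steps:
R(w, m) = 6 (R(w, m) = 6 - (m - m) = 6 - 1*0 = 6 + 0 = 6)
(-4 + (-4*(-4) - 2)*(-4))*((-68 + R(8, 9))/(31 - 13)) + 102 = (-4 + (-4*(-4) - 2)*(-4))*((-68 + 6)/(31 - 13)) + 102 = (-4 + (16 - 2)*(-4))*(-62/18) + 102 = (-4 + 14*(-4))*(-62*1/18) + 102 = (-4 - 56)*(-31/9) + 102 = -60*(-31/9) + 102 = 620/3 + 102 = 926/3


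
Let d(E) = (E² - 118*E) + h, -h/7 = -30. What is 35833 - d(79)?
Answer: 38704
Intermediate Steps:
h = 210 (h = -7*(-30) = 210)
d(E) = 210 + E² - 118*E (d(E) = (E² - 118*E) + 210 = 210 + E² - 118*E)
35833 - d(79) = 35833 - (210 + 79² - 118*79) = 35833 - (210 + 6241 - 9322) = 35833 - 1*(-2871) = 35833 + 2871 = 38704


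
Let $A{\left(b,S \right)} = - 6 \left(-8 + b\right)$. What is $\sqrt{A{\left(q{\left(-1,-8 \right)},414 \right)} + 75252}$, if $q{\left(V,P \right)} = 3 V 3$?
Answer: $\sqrt{75354} \approx 274.51$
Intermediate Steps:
$q{\left(V,P \right)} = 9 V$
$A{\left(b,S \right)} = 48 - 6 b$
$\sqrt{A{\left(q{\left(-1,-8 \right)},414 \right)} + 75252} = \sqrt{\left(48 - 6 \cdot 9 \left(-1\right)\right) + 75252} = \sqrt{\left(48 - -54\right) + 75252} = \sqrt{\left(48 + 54\right) + 75252} = \sqrt{102 + 75252} = \sqrt{75354}$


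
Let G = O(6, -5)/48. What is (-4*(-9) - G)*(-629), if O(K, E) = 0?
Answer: -22644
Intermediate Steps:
G = 0 (G = 0/48 = 0*(1/48) = 0)
(-4*(-9) - G)*(-629) = (-4*(-9) - 1*0)*(-629) = (36 + 0)*(-629) = 36*(-629) = -22644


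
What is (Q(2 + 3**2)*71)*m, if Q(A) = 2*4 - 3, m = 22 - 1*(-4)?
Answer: 9230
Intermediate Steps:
m = 26 (m = 22 + 4 = 26)
Q(A) = 5 (Q(A) = 8 - 3 = 5)
(Q(2 + 3**2)*71)*m = (5*71)*26 = 355*26 = 9230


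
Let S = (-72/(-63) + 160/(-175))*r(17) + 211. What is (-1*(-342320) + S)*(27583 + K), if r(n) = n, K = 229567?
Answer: 616579921030/7 ≈ 8.8083e+10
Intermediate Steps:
S = 7521/35 (S = (-72/(-63) + 160/(-175))*17 + 211 = (-72*(-1/63) + 160*(-1/175))*17 + 211 = (8/7 - 32/35)*17 + 211 = (8/35)*17 + 211 = 136/35 + 211 = 7521/35 ≈ 214.89)
(-1*(-342320) + S)*(27583 + K) = (-1*(-342320) + 7521/35)*(27583 + 229567) = (342320 + 7521/35)*257150 = (11988721/35)*257150 = 616579921030/7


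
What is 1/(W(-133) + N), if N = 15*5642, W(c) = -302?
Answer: 1/84328 ≈ 1.1858e-5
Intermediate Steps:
N = 84630
1/(W(-133) + N) = 1/(-302 + 84630) = 1/84328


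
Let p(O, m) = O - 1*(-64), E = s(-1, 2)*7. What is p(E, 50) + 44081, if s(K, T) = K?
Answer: 44138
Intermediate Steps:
E = -7 (E = -1*7 = -7)
p(O, m) = 64 + O (p(O, m) = O + 64 = 64 + O)
p(E, 50) + 44081 = (64 - 7) + 44081 = 57 + 44081 = 44138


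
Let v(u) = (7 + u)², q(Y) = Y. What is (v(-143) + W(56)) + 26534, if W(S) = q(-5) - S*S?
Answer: 41889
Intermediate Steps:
W(S) = -5 - S² (W(S) = -5 - S*S = -5 - S²)
(v(-143) + W(56)) + 26534 = ((7 - 143)² + (-5 - 1*56²)) + 26534 = ((-136)² + (-5 - 1*3136)) + 26534 = (18496 + (-5 - 3136)) + 26534 = (18496 - 3141) + 26534 = 15355 + 26534 = 41889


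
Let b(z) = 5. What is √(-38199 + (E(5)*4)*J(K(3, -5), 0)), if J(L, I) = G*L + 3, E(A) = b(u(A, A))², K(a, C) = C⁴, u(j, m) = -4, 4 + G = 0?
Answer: I*√287899 ≈ 536.56*I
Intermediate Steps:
G = -4 (G = -4 + 0 = -4)
E(A) = 25 (E(A) = 5² = 25)
J(L, I) = 3 - 4*L (J(L, I) = -4*L + 3 = 3 - 4*L)
√(-38199 + (E(5)*4)*J(K(3, -5), 0)) = √(-38199 + (25*4)*(3 - 4*(-5)⁴)) = √(-38199 + 100*(3 - 4*625)) = √(-38199 + 100*(3 - 2500)) = √(-38199 + 100*(-2497)) = √(-38199 - 249700) = √(-287899) = I*√287899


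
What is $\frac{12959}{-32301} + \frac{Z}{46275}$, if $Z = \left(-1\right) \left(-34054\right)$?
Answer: $\frac{166766843}{498242925} \approx 0.33471$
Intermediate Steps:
$Z = 34054$
$\frac{12959}{-32301} + \frac{Z}{46275} = \frac{12959}{-32301} + \frac{34054}{46275} = 12959 \left(- \frac{1}{32301}\right) + 34054 \cdot \frac{1}{46275} = - \frac{12959}{32301} + \frac{34054}{46275} = \frac{166766843}{498242925}$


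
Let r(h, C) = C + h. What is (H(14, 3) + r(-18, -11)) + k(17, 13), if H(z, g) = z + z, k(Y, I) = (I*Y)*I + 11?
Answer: 2883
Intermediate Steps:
k(Y, I) = 11 + Y*I² (k(Y, I) = Y*I² + 11 = 11 + Y*I²)
H(z, g) = 2*z
(H(14, 3) + r(-18, -11)) + k(17, 13) = (2*14 + (-11 - 18)) + (11 + 17*13²) = (28 - 29) + (11 + 17*169) = -1 + (11 + 2873) = -1 + 2884 = 2883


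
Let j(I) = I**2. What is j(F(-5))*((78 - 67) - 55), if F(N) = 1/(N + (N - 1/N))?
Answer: -1100/2401 ≈ -0.45814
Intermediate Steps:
F(N) = 1/(-1/N + 2*N)
j(F(-5))*((78 - 67) - 55) = (-5/(-1 + 2*(-5)**2))**2*((78 - 67) - 55) = (-5/(-1 + 2*25))**2*(11 - 55) = (-5/(-1 + 50))**2*(-44) = (-5/49)**2*(-44) = (25/2401)*(-44) = -1100/2401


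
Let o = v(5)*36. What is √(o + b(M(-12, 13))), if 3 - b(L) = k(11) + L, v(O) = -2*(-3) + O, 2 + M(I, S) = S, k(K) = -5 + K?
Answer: √382 ≈ 19.545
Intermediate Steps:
M(I, S) = -2 + S
v(O) = 6 + O
b(L) = -3 - L (b(L) = 3 - ((-5 + 11) + L) = 3 - (6 + L) = 3 + (-6 - L) = -3 - L)
o = 396 (o = (6 + 5)*36 = 11*36 = 396)
√(o + b(M(-12, 13))) = √(396 + (-3 - (-2 + 13))) = √(396 + (-3 - 1*11)) = √(396 + (-3 - 11)) = √(396 - 14) = √382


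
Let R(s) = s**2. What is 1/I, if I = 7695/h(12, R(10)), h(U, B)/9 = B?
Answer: 20/171 ≈ 0.11696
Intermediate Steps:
h(U, B) = 9*B
I = 171/20 (I = 7695/((9*10**2)) = 7695/((9*100)) = 7695/900 = 7695*(1/900) = 171/20 ≈ 8.5500)
1/I = 1/(171/20) = 20/171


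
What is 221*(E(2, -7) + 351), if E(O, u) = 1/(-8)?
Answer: 620347/8 ≈ 77543.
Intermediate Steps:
E(O, u) = -1/8
221*(E(2, -7) + 351) = 221*(-1/8 + 351) = 221*(2807/8) = 620347/8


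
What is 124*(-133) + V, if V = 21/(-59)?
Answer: -973049/59 ≈ -16492.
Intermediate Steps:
V = -21/59 (V = 21*(-1/59) = -21/59 ≈ -0.35593)
124*(-133) + V = 124*(-133) - 21/59 = -16492 - 21/59 = -973049/59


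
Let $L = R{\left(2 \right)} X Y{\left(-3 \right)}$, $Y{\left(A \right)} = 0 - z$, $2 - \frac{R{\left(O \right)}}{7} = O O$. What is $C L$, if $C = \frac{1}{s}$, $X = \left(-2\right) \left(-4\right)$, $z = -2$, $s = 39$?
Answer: $- \frac{224}{39} \approx -5.7436$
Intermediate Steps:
$R{\left(O \right)} = 14 - 7 O^{2}$ ($R{\left(O \right)} = 14 - 7 O O = 14 - 7 O^{2}$)
$Y{\left(A \right)} = 2$ ($Y{\left(A \right)} = 0 - -2 = 0 + 2 = 2$)
$X = 8$
$C = \frac{1}{39} \approx 0.025641$
$L = -224$ ($L = \left(14 - 7 \cdot 2^{2}\right) 8 \cdot 2 = \left(14 - 28\right) 8 \cdot 2 = \left(-14\right) 8 \cdot 2 = \left(-112\right) 2 = -224$)
$C L = \frac{1}{39} \left(-224\right) = - \frac{224}{39}$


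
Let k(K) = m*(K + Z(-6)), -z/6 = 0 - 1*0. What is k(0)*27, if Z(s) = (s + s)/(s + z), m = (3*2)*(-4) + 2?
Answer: -1188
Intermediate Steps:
z = 0 (z = -6*(0 - 1*0) = -6*(0 + 0) = -6*0 = 0)
m = -22 (m = 6*(-4) + 2 = -24 + 2 = -22)
Z(s) = 2 (Z(s) = (s + s)/(s + 0) = (2*s)/s = 2)
k(K) = -44 - 22*K (k(K) = -22*(K + 2) = -22*(2 + K) = -44 - 22*K)
k(0)*27 = (-44 - 22*0)*27 = (-44 + 0)*27 = -44*27 = -1188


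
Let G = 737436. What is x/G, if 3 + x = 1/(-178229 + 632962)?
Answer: -682099/167668242294 ≈ -4.0681e-6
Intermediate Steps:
x = -1364198/454733 (x = -3 + 1/(-178229 + 632962) = -3 + 1/454733 = -1364198/454733 ≈ -3.0000)
x/G = -1364198/454733/737436 = -1364198/454733*1/737436 = -682099/167668242294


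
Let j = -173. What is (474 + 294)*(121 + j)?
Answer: -39936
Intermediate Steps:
(474 + 294)*(121 + j) = (474 + 294)*(121 - 173) = 768*(-52) = -39936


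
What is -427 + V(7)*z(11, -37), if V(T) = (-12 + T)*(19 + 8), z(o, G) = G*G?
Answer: -185242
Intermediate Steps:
z(o, G) = G**2
V(T) = -324 + 27*T (V(T) = (-12 + T)*27 = -324 + 27*T)
-427 + V(7)*z(11, -37) = -427 + (-324 + 27*7)*(-37)**2 = -427 + (-324 + 189)*1369 = -427 - 135*1369 = -427 - 184815 = -185242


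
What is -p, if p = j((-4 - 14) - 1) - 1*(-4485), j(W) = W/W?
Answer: -4486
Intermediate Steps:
j(W) = 1
p = 4486 (p = 1 - 1*(-4485) = 1 + 4485 = 4486)
-p = -1*4486 = -4486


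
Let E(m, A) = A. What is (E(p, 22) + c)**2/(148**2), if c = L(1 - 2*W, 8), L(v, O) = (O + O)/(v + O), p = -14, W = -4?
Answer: 38025/1582564 ≈ 0.024027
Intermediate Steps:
L(v, O) = 2*O/(O + v) (L(v, O) = (2*O)/(O + v) = 2*O/(O + v))
c = 16/17 (c = 2*8/(8 + (1 - 2*(-4))) = 2*8/(8 + (1 + 8)) = 2*8/(8 + 9) = 2*8/17 = 2*8*(1/17) = 16/17 ≈ 0.94118)
(E(p, 22) + c)**2/(148**2) = (22 + 16/17)**2/(148**2) = (390/17)**2/21904 = (152100/289)*(1/21904) = 38025/1582564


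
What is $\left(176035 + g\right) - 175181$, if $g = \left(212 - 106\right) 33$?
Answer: $4352$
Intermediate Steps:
$g = 3498$ ($g = 106 \cdot 33 = 3498$)
$\left(176035 + g\right) - 175181 = \left(176035 + 3498\right) - 175181 = 179533 - 175181 = 4352$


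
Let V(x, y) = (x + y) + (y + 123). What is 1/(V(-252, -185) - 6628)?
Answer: -1/7127 ≈ -0.00014031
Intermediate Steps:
V(x, y) = 123 + x + 2*y (V(x, y) = (x + y) + (123 + y) = 123 + x + 2*y)
1/(V(-252, -185) - 6628) = 1/((123 - 252 + 2*(-185)) - 6628) = 1/((123 - 252 - 370) - 6628) = 1/(-499 - 6628) = 1/(-7127) = -1/7127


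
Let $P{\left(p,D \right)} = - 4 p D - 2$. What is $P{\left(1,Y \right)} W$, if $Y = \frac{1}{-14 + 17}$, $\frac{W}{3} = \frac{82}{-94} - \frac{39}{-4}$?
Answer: $- \frac{8345}{94} \approx -88.777$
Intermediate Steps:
$W = \frac{5007}{188}$ ($W = 3 \left(\frac{82}{-94} - \frac{39}{-4}\right) = 3 \left(82 \left(- \frac{1}{94}\right) - - \frac{39}{4}\right) = 3 \left(- \frac{41}{47} + \frac{39}{4}\right) = 3 \cdot \frac{1669}{188} = \frac{5007}{188} \approx 26.633$)
$Y = \frac{1}{3} \approx 0.33333$
$P{\left(p,D \right)} = -2 - 4 D p$ ($P{\left(p,D \right)} = - 4 D p - 2 = -2 - 4 D p$)
$P{\left(1,Y \right)} W = \left(-2 - \frac{4}{3} \cdot 1\right) \frac{5007}{188} = \left(-2 - \frac{4}{3}\right) \frac{5007}{188} = \left(- \frac{10}{3}\right) \frac{5007}{188} = - \frac{8345}{94}$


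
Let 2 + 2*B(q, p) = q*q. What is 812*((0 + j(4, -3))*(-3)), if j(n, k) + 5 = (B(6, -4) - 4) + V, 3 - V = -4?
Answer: -36540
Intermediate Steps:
V = 7 (V = 3 - 1*(-4) = 3 + 4 = 7)
B(q, p) = -1 + q**2/2 (B(q, p) = -1 + (q*q)/2 = -1 + q**2/2)
j(n, k) = 15 (j(n, k) = -5 + (((-1 + (1/2)*6**2) - 4) + 7) = -5 + (((-1 + (1/2)*36) - 4) + 7) = -5 + (((-1 + 18) - 4) + 7) = -5 + ((17 - 4) + 7) = -5 + (13 + 7) = -5 + 20 = 15)
812*((0 + j(4, -3))*(-3)) = 812*((0 + 15)*(-3)) = 812*(15*(-3)) = 812*(-45) = -36540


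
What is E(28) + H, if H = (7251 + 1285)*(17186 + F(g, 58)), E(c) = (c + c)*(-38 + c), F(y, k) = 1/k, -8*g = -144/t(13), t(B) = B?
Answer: 4254279212/29 ≈ 1.4670e+8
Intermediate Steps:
g = 18/13 (g = -(-18)/13 = -1/8*(-144/13) = 18/13 ≈ 1.3846)
E(c) = 2*c*(-38 + c) (E(c) = (2*c)*(-38 + c) = 2*c*(-38 + c))
H = 4254295452/29 (H = (7251 + 1285)*(17186 + 1/58) = 8536*(17186 + 1/58) = 8536*(996789/58) = 4254295452/29 ≈ 1.4670e+8)
E(28) + H = 2*28*(-38 + 28) + 4254295452/29 = 2*28*(-10) + 4254295452/29 = -560 + 4254295452/29 = 4254279212/29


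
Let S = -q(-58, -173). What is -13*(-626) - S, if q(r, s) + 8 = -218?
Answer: 7912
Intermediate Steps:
q(r, s) = -226 (q(r, s) = -8 - 218 = -226)
S = 226 (S = -1*(-226) = 226)
-13*(-626) - S = -13*(-626) - 1*226 = 8138 - 226 = 7912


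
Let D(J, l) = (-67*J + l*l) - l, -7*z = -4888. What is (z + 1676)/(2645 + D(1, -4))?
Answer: 2770/3031 ≈ 0.91389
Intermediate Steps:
z = 4888/7 (z = -1/7*(-4888) = 4888/7 ≈ 698.29)
D(J, l) = l**2 - l - 67*J (D(J, l) = (-67*J + l**2) - l = (l**2 - 67*J) - l = l**2 - l - 67*J)
(z + 1676)/(2645 + D(1, -4)) = (4888/7 + 1676)/(2645 + ((-4)**2 - 1*(-4) - 67*1)) = 16620/(7*(2645 + (16 + 4 - 67))) = 16620/(7*(2645 - 47)) = (16620/7)/2598 = (16620/7)*(1/2598) = 2770/3031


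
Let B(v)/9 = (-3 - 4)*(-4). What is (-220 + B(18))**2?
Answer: 1024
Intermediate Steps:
B(v) = 252 (B(v) = 9*((-3 - 4)*(-4)) = 9*(-7*(-4)) = 9*28 = 252)
(-220 + B(18))**2 = (-220 + 252)**2 = 32**2 = 1024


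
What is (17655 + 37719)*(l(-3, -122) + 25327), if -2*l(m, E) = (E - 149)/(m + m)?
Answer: 2802413537/2 ≈ 1.4012e+9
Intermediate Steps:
l(m, E) = -(-149 + E)/(4*m) (l(m, E) = -(E - 149)/(2*(m + m)) = -(-149 + E)/(2*(2*m)) = -(-149 + E)*1/(2*m)/2 = -(-149 + E)/(4*m))
(17655 + 37719)*(l(-3, -122) + 25327) = (17655 + 37719)*((¼)*(149 - 1*(-122))/(-3) + 25327) = 55374*((¼)*(-⅓)*(149 + 122) + 25327) = 55374*((¼)*(-⅓)*271 + 25327) = 55374*(-271/12 + 25327) = 55374*(303653/12) = 2802413537/2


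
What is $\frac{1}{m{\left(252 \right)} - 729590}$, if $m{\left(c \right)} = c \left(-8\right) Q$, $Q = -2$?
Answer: $- \frac{1}{725558} \approx -1.3783 \cdot 10^{-6}$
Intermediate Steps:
$m{\left(c \right)} = 16 c$ ($m{\left(c \right)} = c \left(-8\right) \left(-2\right) = - 8 c \left(-2\right) = 16 c$)
$\frac{1}{m{\left(252 \right)} - 729590} = \frac{1}{16 \cdot 252 - 729590} = \frac{1}{4032 - 729590} = \frac{1}{-725558} = - \frac{1}{725558}$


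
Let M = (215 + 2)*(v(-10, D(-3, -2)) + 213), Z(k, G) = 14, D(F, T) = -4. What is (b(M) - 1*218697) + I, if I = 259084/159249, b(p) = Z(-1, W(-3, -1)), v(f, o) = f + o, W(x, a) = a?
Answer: -71508809/327 ≈ -2.1868e+5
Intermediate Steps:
M = 43183 (M = (215 + 2)*((-10 - 4) + 213) = 217*(-14 + 213) = 217*199 = 43183)
b(p) = 14
I = 532/327 (I = 259084*(1/159249) = 532/327 ≈ 1.6269)
(b(M) - 1*218697) + I = (14 - 1*218697) + 532/327 = (14 - 218697) + 532/327 = -218683 + 532/327 = -71508809/327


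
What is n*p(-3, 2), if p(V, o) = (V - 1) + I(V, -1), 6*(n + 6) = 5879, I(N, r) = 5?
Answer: 5843/6 ≈ 973.83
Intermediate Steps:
n = 5843/6 (n = -6 + (1/6)*5879 = -6 + 5879/6 = 5843/6 ≈ 973.83)
p(V, o) = 4 + V (p(V, o) = (V - 1) + 5 = (-1 + V) + 5 = 4 + V)
n*p(-3, 2) = 5843*(4 - 3)/6 = (5843/6)*1 = 5843/6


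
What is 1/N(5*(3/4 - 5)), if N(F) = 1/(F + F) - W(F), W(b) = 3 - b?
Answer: -340/8253 ≈ -0.041197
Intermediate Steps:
N(F) = -3 + F + 1/(2*F) (N(F) = 1/(F + F) - (3 - F) = 1/(2*F) + (-3 + F) = -3 + F + 1/(2*F))
1/N(5*(3/4 - 5)) = 1/(-3 + 5*(3/4 - 5) + 1/(2*((5*(3/4 - 5))))) = 1/(-3 + 5*(3*(¼) - 5) + 1/(2*((5*(3*(¼) - 5))))) = 1/(-3 + 5*(¾ - 5) + 1/(2*((5*(¾ - 5))))) = 1/(-3 + 5*(-17/4) + 1/(2*((5*(-17/4))))) = 1/(-3 - 85/4 + 1/(2*(-85/4))) = 1/(-3 - 85/4 + (½)*(-4/85)) = 1/(-3 - 85/4 - 2/85) = 1/(-8253/340) = -340/8253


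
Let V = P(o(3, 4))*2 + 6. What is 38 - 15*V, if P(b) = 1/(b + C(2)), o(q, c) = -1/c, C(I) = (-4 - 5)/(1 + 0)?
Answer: -1804/37 ≈ -48.757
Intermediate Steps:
C(I) = -9 (C(I) = -9/1 = -9*1 = -9)
P(b) = 1/(-9 + b) (P(b) = 1/(b - 9) = 1/(-9 + b))
V = 214/37 (V = 2/(-9 - 1/4) + 6 = 2/(-9 - 1*¼) + 6 = 2/(-9 - ¼) + 6 = 2/(-37/4) + 6 = -4/37*2 + 6 = -8/37 + 6 = 214/37 ≈ 5.7838)
38 - 15*V = 38 - 15*214/37 = 38 - 3210/37 = -1804/37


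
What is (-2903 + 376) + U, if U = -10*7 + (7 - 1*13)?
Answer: -2603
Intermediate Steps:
U = -76 (U = -70 + (7 - 13) = -70 - 6 = -76)
(-2903 + 376) + U = (-2903 + 376) - 76 = -2527 - 76 = -2603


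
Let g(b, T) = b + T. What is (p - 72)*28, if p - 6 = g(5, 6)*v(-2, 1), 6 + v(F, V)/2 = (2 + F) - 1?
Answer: -6160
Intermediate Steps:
g(b, T) = T + b
v(F, V) = -10 + 2*F (v(F, V) = -12 + 2*((2 + F) - 1) = -12 + 2*(1 + F) = -12 + (2 + 2*F) = -10 + 2*F)
p = -148 (p = 6 + (6 + 5)*(-10 + 2*(-2)) = 6 + 11*(-10 - 4) = 6 + 11*(-14) = 6 - 154 = -148)
(p - 72)*28 = (-148 - 72)*28 = -220*28 = -6160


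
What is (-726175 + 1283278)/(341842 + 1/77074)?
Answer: 42938156622/26347130309 ≈ 1.6297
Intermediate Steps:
(-726175 + 1283278)/(341842 + 1/77074) = 557103/(341842 + 1/77074) = 557103/(26347130309/77074) = 557103*(77074/26347130309) = 42938156622/26347130309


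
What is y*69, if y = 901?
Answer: 62169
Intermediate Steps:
y*69 = 901*69 = 62169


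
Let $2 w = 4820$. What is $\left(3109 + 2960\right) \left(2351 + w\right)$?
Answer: $28894509$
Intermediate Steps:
$w = 2410$ ($w = \frac{1}{2} \cdot 4820 = 2410$)
$\left(3109 + 2960\right) \left(2351 + w\right) = \left(3109 + 2960\right) \left(2351 + 2410\right) = 6069 \cdot 4761 = 28894509$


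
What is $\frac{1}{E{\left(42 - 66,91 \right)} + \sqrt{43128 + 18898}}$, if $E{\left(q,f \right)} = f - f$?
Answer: $\frac{\sqrt{62026}}{62026} \approx 0.0040153$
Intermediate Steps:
$E{\left(q,f \right)} = 0$
$\frac{1}{E{\left(42 - 66,91 \right)} + \sqrt{43128 + 18898}} = \frac{1}{0 + \sqrt{43128 + 18898}} = \frac{1}{0 + \sqrt{62026}} = \frac{1}{\sqrt{62026}} = \frac{\sqrt{62026}}{62026}$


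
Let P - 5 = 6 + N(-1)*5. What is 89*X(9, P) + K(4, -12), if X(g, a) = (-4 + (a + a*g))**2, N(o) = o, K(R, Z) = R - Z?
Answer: 279120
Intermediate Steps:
P = 6 (P = 5 + (6 - 1*5) = 5 + (6 - 5) = 5 + 1 = 6)
X(g, a) = (-4 + a + a*g)**2
89*X(9, P) + K(4, -12) = 89*(-4 + 6 + 6*9)**2 + (4 - 1*(-12)) = 89*(-4 + 6 + 54)**2 + (4 + 12) = 89*56**2 + 16 = 89*3136 + 16 = 279104 + 16 = 279120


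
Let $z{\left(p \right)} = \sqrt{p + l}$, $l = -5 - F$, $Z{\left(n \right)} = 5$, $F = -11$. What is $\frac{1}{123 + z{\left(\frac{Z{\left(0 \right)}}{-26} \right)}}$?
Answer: $\frac{3198}{393203} - \frac{\sqrt{3926}}{393203} \approx 0.0079738$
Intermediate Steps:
$l = 6$ ($l = -5 - -11 = -5 + 11 = 6$)
$z{\left(p \right)} = \sqrt{6 + p}$ ($z{\left(p \right)} = \sqrt{p + 6} = \sqrt{6 + p}$)
$\frac{1}{123 + z{\left(\frac{Z{\left(0 \right)}}{-26} \right)}} = \frac{1}{123 + \sqrt{6 + \frac{5}{-26}}} = \frac{1}{123 + \sqrt{6 + 5 \left(- \frac{1}{26}\right)}} = \frac{1}{123 + \sqrt{6 - \frac{5}{26}}} = \frac{1}{123 + \sqrt{\frac{151}{26}}} = \frac{1}{123 + \frac{\sqrt{3926}}{26}}$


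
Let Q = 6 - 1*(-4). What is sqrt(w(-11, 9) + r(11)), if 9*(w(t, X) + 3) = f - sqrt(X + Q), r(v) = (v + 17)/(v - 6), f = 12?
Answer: sqrt(885 - 25*sqrt(19))/15 ≈ 1.8572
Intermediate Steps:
Q = 10 (Q = 6 + 4 = 10)
r(v) = (17 + v)/(-6 + v)
w(t, X) = -5/3 - sqrt(10 + X)/9 (w(t, X) = -3 + (12 - sqrt(X + 10))/9 = -3 + (12 - sqrt(10 + X))/9 = -3 + (4/3 - sqrt(10 + X)/9) = -5/3 - sqrt(10 + X)/9)
sqrt(w(-11, 9) + r(11)) = sqrt((-5/3 - sqrt(10 + 9)/9) + (17 + 11)/(-6 + 11)) = sqrt((-5/3 - sqrt(19)/9) + 28/5) = sqrt(59/15 - sqrt(19)/9)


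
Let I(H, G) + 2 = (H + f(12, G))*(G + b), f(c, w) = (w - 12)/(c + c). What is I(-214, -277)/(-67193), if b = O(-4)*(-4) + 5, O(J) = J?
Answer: -5986/6951 ≈ -0.86117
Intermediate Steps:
f(c, w) = (-12 + w)/(2*c) (f(c, w) = (-12 + w)/((2*c)) = (-12 + w)*(1/(2*c)) = (-12 + w)/(2*c))
b = 21 (b = -4*(-4) + 5 = 16 + 5 = 21)
I(H, G) = -2 + (21 + G)*(-½ + H + G/24) (I(H, G) = -2 + (H + (½)*(-12 + G)/12)*(G + 21) = -2 + (H + (½)*(1/12)*(-12 + G))*(21 + G) = -2 + (H + (-½ + G/24))*(21 + G) = -2 + (-½ + H + G/24)*(21 + G) = -2 + (21 + G)*(-½ + H + G/24))
I(-214, -277)/(-67193) = (-25/2 + 21*(-214) + (1/24)*(-277)² + (3/8)*(-277) - 277*(-214))/(-67193) = (-25/2 - 4494 + (1/24)*76729 - 831/8 + 59278)*(-1/67193) = (-25/2 - 4494 + 76729/24 - 831/8 + 59278)*(-1/67193) = (173594/3)*(-1/67193) = -5986/6951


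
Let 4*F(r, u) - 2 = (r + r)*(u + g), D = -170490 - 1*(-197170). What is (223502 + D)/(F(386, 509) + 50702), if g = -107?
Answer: 500364/256577 ≈ 1.9502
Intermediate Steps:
D = 26680 (D = -170490 + 197170 = 26680)
F(r, u) = 1/2 + r*(-107 + u)/2 (F(r, u) = 1/2 + ((r + r)*(u - 107))/4 = 1/2 + ((2*r)*(-107 + u))/4 = 1/2 + (2*r*(-107 + u))/4 = 1/2 + r*(-107 + u)/2)
(223502 + D)/(F(386, 509) + 50702) = (223502 + 26680)/((1/2 - 107/2*386 + (1/2)*386*509) + 50702) = 250182/((1/2 - 20651 + 98237) + 50702) = 250182/(155173/2 + 50702) = 250182/(256577/2) = 250182*(2/256577) = 500364/256577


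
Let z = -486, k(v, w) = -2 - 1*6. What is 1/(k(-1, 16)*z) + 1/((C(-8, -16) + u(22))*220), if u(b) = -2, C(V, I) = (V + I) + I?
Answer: 223/1496880 ≈ 0.00014898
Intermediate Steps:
C(V, I) = V + 2*I (C(V, I) = (I + V) + I = V + 2*I)
k(v, w) = -8 (k(v, w) = -2 - 6 = -8)
1/(k(-1, 16)*z) + 1/((C(-8, -16) + u(22))*220) = 1/(-8*(-486)) + 1/(((-8 + 2*(-16)) - 2)*220) = -⅛*(-1/486) + (1/220)/((-8 - 32) - 2) = 1/3888 + (1/220)/(-40 - 2) = 1/3888 + (1/220)/(-42) = 1/3888 - 1/42*1/220 = 1/3888 - 1/9240 = 223/1496880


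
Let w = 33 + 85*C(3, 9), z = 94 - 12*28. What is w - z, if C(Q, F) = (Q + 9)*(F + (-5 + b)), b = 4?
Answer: 8435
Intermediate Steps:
z = -242 (z = 94 - 336 = -242)
C(Q, F) = (-1 + F)*(9 + Q) (C(Q, F) = (Q + 9)*(F + (-5 + 4)) = (9 + Q)*(F - 1) = (9 + Q)*(-1 + F) = (-1 + F)*(9 + Q))
w = 8193 (w = 33 + 85*(-9 - 1*3 + 9*9 + 9*3) = 33 + 85*(-9 - 3 + 81 + 27) = 33 + 85*96 = 33 + 8160 = 8193)
w - z = 8193 - 1*(-242) = 8193 + 242 = 8435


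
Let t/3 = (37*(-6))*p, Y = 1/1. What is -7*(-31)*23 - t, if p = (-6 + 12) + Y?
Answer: 9653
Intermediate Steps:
Y = 1
p = 7 (p = (-6 + 12) + 1 = 6 + 1 = 7)
t = -4662 (t = 3*((37*(-6))*7) = 3*(-222*7) = 3*(-1554) = -4662)
-7*(-31)*23 - t = -7*(-31)*23 - 1*(-4662) = 217*23 + 4662 = 4991 + 4662 = 9653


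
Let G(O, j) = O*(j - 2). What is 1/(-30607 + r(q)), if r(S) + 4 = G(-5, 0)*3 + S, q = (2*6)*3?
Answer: -1/30545 ≈ -3.2739e-5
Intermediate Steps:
G(O, j) = O*(-2 + j)
q = 36 (q = 12*3 = 36)
r(S) = 26 + S (r(S) = -4 + (-5*(-2 + 0)*3 + S) = -4 + (-5*(-2)*3 + S) = -4 + (10*3 + S) = -4 + (30 + S) = 26 + S)
1/(-30607 + r(q)) = 1/(-30607 + (26 + 36)) = 1/(-30607 + 62) = 1/(-30545) = -1/30545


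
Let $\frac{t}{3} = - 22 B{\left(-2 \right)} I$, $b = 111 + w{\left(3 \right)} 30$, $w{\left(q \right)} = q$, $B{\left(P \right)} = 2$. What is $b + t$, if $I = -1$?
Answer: $333$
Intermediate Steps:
$b = 201$ ($b = 111 + 3 \cdot 30 = 111 + 90 = 201$)
$t = 132$ ($t = 3 \left(-22\right) 2 \left(-1\right) = 3 \left(\left(-44\right) \left(-1\right)\right) = 3 \cdot 44 = 132$)
$b + t = 201 + 132 = 333$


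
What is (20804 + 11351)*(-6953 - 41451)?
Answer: -1556430620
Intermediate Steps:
(20804 + 11351)*(-6953 - 41451) = 32155*(-48404) = -1556430620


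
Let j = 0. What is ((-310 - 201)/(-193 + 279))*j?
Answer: 0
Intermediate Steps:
((-310 - 201)/(-193 + 279))*j = ((-310 - 201)/(-193 + 279))*0 = -511/86*0 = 0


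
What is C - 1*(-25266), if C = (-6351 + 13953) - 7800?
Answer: 25068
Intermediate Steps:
C = -198 (C = 7602 - 7800 = -198)
C - 1*(-25266) = -198 - 1*(-25266) = -198 + 25266 = 25068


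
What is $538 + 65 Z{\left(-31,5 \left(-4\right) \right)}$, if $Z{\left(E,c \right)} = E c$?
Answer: $40838$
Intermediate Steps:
$538 + 65 Z{\left(-31,5 \left(-4\right) \right)} = 538 + 65 \left(- 31 \cdot 5 \left(-4\right)\right) = 538 + 65 \left(\left(-31\right) \left(-20\right)\right) = 538 + 65 \cdot 620 = 538 + 40300 = 40838$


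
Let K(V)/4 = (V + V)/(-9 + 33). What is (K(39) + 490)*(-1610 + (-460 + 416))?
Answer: -831962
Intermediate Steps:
K(V) = V/3 (K(V) = 4*((V + V)/(-9 + 33)) = 4*((2*V)/24) = 4*((2*V)*(1/24)) = 4*(V/12) = V/3)
(K(39) + 490)*(-1610 + (-460 + 416)) = ((⅓)*39 + 490)*(-1610 + (-460 + 416)) = (13 + 490)*(-1610 - 44) = 503*(-1654) = -831962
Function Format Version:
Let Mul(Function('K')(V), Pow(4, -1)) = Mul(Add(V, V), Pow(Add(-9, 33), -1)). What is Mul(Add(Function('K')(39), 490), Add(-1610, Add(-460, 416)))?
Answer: -831962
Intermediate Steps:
Function('K')(V) = Mul(Rational(1, 3), V) (Function('K')(V) = Mul(4, Mul(Add(V, V), Pow(Add(-9, 33), -1))) = Mul(4, Mul(Mul(2, V), Pow(24, -1))) = Mul(4, Mul(Mul(2, V), Rational(1, 24))) = Mul(4, Mul(Rational(1, 12), V)) = Mul(Rational(1, 3), V))
Mul(Add(Function('K')(39), 490), Add(-1610, Add(-460, 416))) = Mul(Add(Mul(Rational(1, 3), 39), 490), Add(-1610, Add(-460, 416))) = Mul(Add(13, 490), Add(-1610, -44)) = Mul(503, -1654) = -831962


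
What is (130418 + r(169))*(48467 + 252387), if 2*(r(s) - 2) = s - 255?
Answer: 39224441958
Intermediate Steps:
r(s) = -251/2 + s/2 (r(s) = 2 + (s - 255)/2 = 2 + (-255 + s)/2 = 2 + (-255/2 + s/2) = -251/2 + s/2)
(130418 + r(169))*(48467 + 252387) = (130418 + (-251/2 + (1/2)*169))*(48467 + 252387) = (130418 + (-251/2 + 169/2))*300854 = (130418 - 41)*300854 = 130377*300854 = 39224441958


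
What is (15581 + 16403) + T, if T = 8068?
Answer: 40052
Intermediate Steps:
(15581 + 16403) + T = (15581 + 16403) + 8068 = 31984 + 8068 = 40052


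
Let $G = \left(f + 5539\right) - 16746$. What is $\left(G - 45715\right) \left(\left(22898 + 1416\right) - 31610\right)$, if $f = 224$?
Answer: $413668608$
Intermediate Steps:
$G = -10983$ ($G = \left(224 + 5539\right) - 16746 = 5763 - 16746 = -10983$)
$\left(G - 45715\right) \left(\left(22898 + 1416\right) - 31610\right) = \left(-10983 - 45715\right) \left(\left(22898 + 1416\right) - 31610\right) = - 56698 \left(24314 - 31610\right) = \left(-56698\right) \left(-7296\right) = 413668608$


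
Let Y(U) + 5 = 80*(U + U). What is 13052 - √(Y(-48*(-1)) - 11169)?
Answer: 13052 - I*√3494 ≈ 13052.0 - 59.11*I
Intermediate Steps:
Y(U) = -5 + 160*U (Y(U) = -5 + 80*(U + U) = -5 + 80*(2*U) = -5 + 160*U)
13052 - √(Y(-48*(-1)) - 11169) = 13052 - √((-5 + 160*(-48*(-1))) - 11169) = 13052 - √((-5 + 160*48) - 11169) = 13052 - √((-5 + 7680) - 11169) = 13052 - √(7675 - 11169) = 13052 - √(-3494) = 13052 - I*√3494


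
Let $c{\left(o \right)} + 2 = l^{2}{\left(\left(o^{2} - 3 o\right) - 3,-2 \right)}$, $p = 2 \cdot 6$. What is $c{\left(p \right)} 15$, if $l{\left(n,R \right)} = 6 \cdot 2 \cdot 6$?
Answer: $77730$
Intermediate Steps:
$l{\left(n,R \right)} = 72$ ($l{\left(n,R \right)} = 12 \cdot 6 = 72$)
$p = 12$
$c{\left(o \right)} = 5182$ ($c{\left(o \right)} = -2 + 72^{2} = -2 + 5184 = 5182$)
$c{\left(p \right)} 15 = 5182 \cdot 15 = 77730$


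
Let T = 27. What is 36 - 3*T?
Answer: -45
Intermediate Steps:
36 - 3*T = 36 - 3*27 = 36 - 81 = -45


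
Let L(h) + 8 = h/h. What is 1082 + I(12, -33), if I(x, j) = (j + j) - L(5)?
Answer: 1023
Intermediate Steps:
L(h) = -7 (L(h) = -8 + h/h = -8 + 1 = -7)
I(x, j) = 7 + 2*j (I(x, j) = (j + j) - 1*(-7) = 2*j + 7 = 7 + 2*j)
1082 + I(12, -33) = 1082 + (7 + 2*(-33)) = 1082 + (7 - 66) = 1082 - 59 = 1023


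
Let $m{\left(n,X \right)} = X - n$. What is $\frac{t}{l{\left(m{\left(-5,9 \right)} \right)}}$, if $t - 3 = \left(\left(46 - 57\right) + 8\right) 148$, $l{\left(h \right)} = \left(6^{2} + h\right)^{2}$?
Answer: $- \frac{441}{2500} \approx -0.1764$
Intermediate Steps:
$l{\left(h \right)} = \left(36 + h\right)^{2}$
$t = -441$ ($t = 3 + \left(\left(46 - 57\right) + 8\right) 148 = 3 + \left(-11 + 8\right) 148 = 3 - 444 = -441$)
$\frac{t}{l{\left(m{\left(-5,9 \right)} \right)}} = - \frac{441}{\left(36 + \left(9 - -5\right)\right)^{2}} = - \frac{441}{\left(36 + \left(9 + 5\right)\right)^{2}} = - \frac{441}{\left(36 + 14\right)^{2}} = - \frac{441}{50^{2}} = - \frac{441}{2500}$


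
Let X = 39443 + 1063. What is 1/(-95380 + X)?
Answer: -1/54874 ≈ -1.8224e-5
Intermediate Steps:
X = 40506
1/(-95380 + X) = 1/(-95380 + 40506) = 1/(-54874) = -1/54874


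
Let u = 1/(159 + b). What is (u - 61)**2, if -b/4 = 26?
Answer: 11249316/3025 ≈ 3718.8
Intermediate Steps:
b = -104 (b = -4*26 = -104)
u = 1/55 (u = 1/(159 - 104) = 1/55 ≈ 0.018182)
(u - 61)**2 = (1/55 - 61)**2 = (-3354/55)**2 = 11249316/3025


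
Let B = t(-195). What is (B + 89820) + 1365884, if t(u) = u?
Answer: 1455509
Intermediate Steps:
B = -195
(B + 89820) + 1365884 = (-195 + 89820) + 1365884 = 89625 + 1365884 = 1455509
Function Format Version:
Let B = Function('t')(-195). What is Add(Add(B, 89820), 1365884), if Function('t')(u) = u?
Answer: 1455509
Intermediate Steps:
B = -195
Add(Add(B, 89820), 1365884) = Add(Add(-195, 89820), 1365884) = Add(89625, 1365884) = 1455509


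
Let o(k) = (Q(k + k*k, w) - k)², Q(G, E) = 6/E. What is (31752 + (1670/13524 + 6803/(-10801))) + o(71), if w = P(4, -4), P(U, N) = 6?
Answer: 382413108139/10433766 ≈ 36652.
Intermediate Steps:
w = 6
o(k) = (1 - k)² (o(k) = (6/6 - k)² = (6*(⅙) - k)² = (1 - k)²)
(31752 + (1670/13524 + 6803/(-10801))) + o(71) = (31752 + (1670/13524 + 6803/(-10801))) + (-1 + 71)² = (31752 + (1670*(1/13524) + 6803*(-1/10801))) + 70² = (31752 + (835/6762 - 6803/10801)) + 4900 = (31752 - 5283293/10433766) + 4900 = 331287654739/10433766 + 4900 = 382413108139/10433766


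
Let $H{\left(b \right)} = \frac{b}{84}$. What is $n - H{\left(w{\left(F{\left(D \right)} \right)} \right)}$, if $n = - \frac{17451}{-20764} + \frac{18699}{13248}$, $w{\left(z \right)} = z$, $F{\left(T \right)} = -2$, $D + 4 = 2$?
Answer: $\frac{5292325}{2325568} \approx 2.2757$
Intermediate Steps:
$D = -2$ ($D = -4 + 2 = -2$)
$H{\left(b \right)} = \frac{b}{84}$ ($H{\left(b \right)} = b \frac{1}{84} = \frac{b}{84}$)
$n = \frac{2244409}{996672}$ ($n = \left(-17451\right) \left(- \frac{1}{20764}\right) + 18699 \cdot \frac{1}{13248} = \frac{17451}{20764} + \frac{271}{192} = \frac{2244409}{996672} \approx 2.2519$)
$n - H{\left(w{\left(F{\left(D \right)} \right)} \right)} = \frac{2244409}{996672} - \frac{1}{84} \left(-2\right) = \frac{2244409}{996672} - - \frac{1}{42} = \frac{2244409}{996672} + \frac{1}{42} = \frac{5292325}{2325568}$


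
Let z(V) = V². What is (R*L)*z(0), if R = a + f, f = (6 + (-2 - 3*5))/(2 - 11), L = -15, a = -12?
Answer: 0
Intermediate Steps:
f = 11/9 (f = (6 + (-2 - 15))/(-9) = (6 - 17)*(-⅑) = -11*(-⅑) = 11/9 ≈ 1.2222)
R = -97/9 (R = -12 + 11/9 = -97/9 ≈ -10.778)
(R*L)*z(0) = -97/9*(-15)*0² = (485/3)*0 = 0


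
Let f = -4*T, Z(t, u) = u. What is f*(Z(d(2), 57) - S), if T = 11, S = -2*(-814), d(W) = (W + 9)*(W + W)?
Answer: 69124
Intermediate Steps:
d(W) = 2*W*(9 + W) (d(W) = (9 + W)*(2*W) = 2*W*(9 + W))
S = 1628
f = -44 (f = -4*11 = -44)
f*(Z(d(2), 57) - S) = -44*(57 - 1*1628) = -44*(57 - 1628) = -44*(-1571) = 69124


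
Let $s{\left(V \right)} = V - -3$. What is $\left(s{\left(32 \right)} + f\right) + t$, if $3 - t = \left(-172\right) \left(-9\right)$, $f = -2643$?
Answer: $-4153$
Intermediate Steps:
$s{\left(V \right)} = 3 + V$ ($s{\left(V \right)} = V + 3 = 3 + V$)
$t = -1545$ ($t = 3 - \left(-172\right) \left(-9\right) = 3 - 1548 = -1545$)
$\left(s{\left(32 \right)} + f\right) + t = \left(\left(3 + 32\right) - 2643\right) - 1545 = \left(35 - 2643\right) - 1545 = -2608 - 1545 = -4153$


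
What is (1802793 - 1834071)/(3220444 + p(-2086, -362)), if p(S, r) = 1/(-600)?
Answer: -18766800/1932266399 ≈ -0.0097123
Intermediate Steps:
p(S, r) = -1/600
(1802793 - 1834071)/(3220444 + p(-2086, -362)) = (1802793 - 1834071)/(3220444 - 1/600) = -31278/1932266399/600 = -31278*600/1932266399 = -18766800/1932266399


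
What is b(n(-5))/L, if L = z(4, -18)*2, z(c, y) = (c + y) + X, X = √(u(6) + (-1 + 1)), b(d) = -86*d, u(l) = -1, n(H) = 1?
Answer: 602/197 + 43*I/197 ≈ 3.0558 + 0.21827*I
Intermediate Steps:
X = I (X = √(-1 + (-1 + 1)) = √(-1 + 0) = √(-1) = I ≈ 1.0*I)
z(c, y) = I + c + y (z(c, y) = (c + y) + I = I + c + y)
L = -28 + 2*I (L = (I + 4 - 18)*2 = (-14 + I)*2 = -28 + 2*I ≈ -28.0 + 2.0*I)
b(n(-5))/L = (-86*1)/(-28 + 2*I) = -43*(-28 - 2*I)/394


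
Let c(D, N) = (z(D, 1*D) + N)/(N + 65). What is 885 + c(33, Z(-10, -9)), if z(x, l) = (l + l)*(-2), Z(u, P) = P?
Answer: 49419/56 ≈ 882.48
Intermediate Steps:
z(x, l) = -4*l (z(x, l) = (2*l)*(-2) = -4*l)
c(D, N) = (N - 4*D)/(65 + N) (c(D, N) = (-4*D + N)/(N + 65) = (-4*D + N)/(65 + N) = (N - 4*D)/(65 + N))
885 + c(33, Z(-10, -9)) = 885 + (-9 - 4*33)/(65 - 9) = 885 + (-9 - 132)/56 = 885 + (1/56)*(-141) = 885 - 141/56 = 49419/56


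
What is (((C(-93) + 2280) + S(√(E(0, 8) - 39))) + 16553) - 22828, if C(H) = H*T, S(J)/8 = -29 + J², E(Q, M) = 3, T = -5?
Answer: -4050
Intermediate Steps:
S(J) = -232 + 8*J² (S(J) = 8*(-29 + J²) = -232 + 8*J²)
C(H) = -5*H (C(H) = H*(-5) = -5*H)
(((C(-93) + 2280) + S(√(E(0, 8) - 39))) + 16553) - 22828 = (((-5*(-93) + 2280) + (-232 + 8*(√(3 - 39))²)) + 16553) - 22828 = (((465 + 2280) + (-232 + 8*(√(-36))²)) + 16553) - 22828 = ((2745 + (-232 + 8*(6*I)²)) + 16553) - 22828 = ((2745 + (-232 + 8*(-36))) + 16553) - 22828 = ((2745 + (-232 - 288)) + 16553) - 22828 = ((2745 - 520) + 16553) - 22828 = (2225 + 16553) - 22828 = 18778 - 22828 = -4050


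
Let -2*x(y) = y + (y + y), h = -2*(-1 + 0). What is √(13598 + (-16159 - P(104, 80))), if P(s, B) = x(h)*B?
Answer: I*√2321 ≈ 48.177*I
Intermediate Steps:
h = 2 (h = -2*(-1) = 2)
x(y) = -3*y/2 (x(y) = -(y + (y + y))/2 = -(y + 2*y)/2 = -3*y/2)
P(s, B) = -3*B (P(s, B) = (-3/2*2)*B = -3*B)
√(13598 + (-16159 - P(104, 80))) = √(13598 + (-16159 - (-3)*80)) = √(13598 + (-16159 - 1*(-240))) = √(13598 + (-16159 + 240)) = √(13598 - 15919) = √(-2321) = I*√2321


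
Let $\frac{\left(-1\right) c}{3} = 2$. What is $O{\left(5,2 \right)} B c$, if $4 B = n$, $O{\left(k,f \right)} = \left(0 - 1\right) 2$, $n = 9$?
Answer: $27$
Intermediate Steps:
$c = -6$ ($c = \left(-3\right) 2 = -6$)
$O{\left(k,f \right)} = -2$ ($O{\left(k,f \right)} = \left(-1\right) 2 = -2$)
$B = \frac{9}{4}$ ($B = \frac{1}{4} \cdot 9 = \frac{9}{4} \approx 2.25$)
$O{\left(5,2 \right)} B c = \left(-2\right) \frac{9}{4} \left(-6\right) = \left(- \frac{9}{2}\right) \left(-6\right) = 27$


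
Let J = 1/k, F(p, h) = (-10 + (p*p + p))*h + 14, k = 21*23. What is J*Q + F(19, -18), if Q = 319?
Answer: -3209699/483 ≈ -6645.3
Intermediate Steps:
k = 483
F(p, h) = 14 + h*(-10 + p + p²) (F(p, h) = (-10 + (p² + p))*h + 14 = (-10 + (p + p²))*h + 14 = (-10 + p + p²)*h + 14 = h*(-10 + p + p²) + 14 = 14 + h*(-10 + p + p²))
J = 1/483 ≈ 0.0020704
J*Q + F(19, -18) = (1/483)*319 + (14 - 10*(-18) - 18*19 - 18*19²) = 319/483 + (14 + 180 - 342 - 18*361) = 319/483 + (14 + 180 - 342 - 6498) = 319/483 - 6646 = -3209699/483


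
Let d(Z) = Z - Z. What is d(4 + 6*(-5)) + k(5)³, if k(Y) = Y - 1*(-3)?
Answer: 512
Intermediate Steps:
k(Y) = 3 + Y (k(Y) = Y + 3 = 3 + Y)
d(Z) = 0
d(4 + 6*(-5)) + k(5)³ = 0 + (3 + 5)³ = 0 + 8³ = 0 + 512 = 512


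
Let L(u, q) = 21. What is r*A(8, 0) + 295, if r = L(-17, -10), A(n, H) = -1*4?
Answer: 211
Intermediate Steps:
A(n, H) = -4
r = 21
r*A(8, 0) + 295 = 21*(-4) + 295 = -84 + 295 = 211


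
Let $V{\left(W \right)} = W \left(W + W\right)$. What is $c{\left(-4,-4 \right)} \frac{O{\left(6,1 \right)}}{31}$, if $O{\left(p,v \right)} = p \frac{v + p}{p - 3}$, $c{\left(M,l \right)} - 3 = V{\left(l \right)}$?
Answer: $\frac{490}{31} \approx 15.806$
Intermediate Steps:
$V{\left(W \right)} = 2 W^{2}$ ($V{\left(W \right)} = W 2 W = 2 W^{2}$)
$c{\left(M,l \right)} = 3 + 2 l^{2}$
$O{\left(p,v \right)} = \frac{p \left(p + v\right)}{-3 + p}$ ($O{\left(p,v \right)} = p \frac{p + v}{-3 + p} = \frac{p \left(p + v\right)}{-3 + p}$)
$c{\left(-4,-4 \right)} \frac{O{\left(6,1 \right)}}{31} = \left(3 + 2 \left(-4\right)^{2}\right) \frac{6 \frac{1}{-3 + 6} \left(6 + 1\right)}{31} = \left(3 + 2 \cdot 16\right) 6 \cdot \frac{1}{3} \cdot 7 \cdot \frac{1}{31} = \left(3 + 32\right) 6 \cdot \frac{1}{3} \cdot 7 \cdot \frac{1}{31} = 35 \cdot 14 \cdot \frac{1}{31} = 35 \cdot \frac{14}{31} = \frac{490}{31}$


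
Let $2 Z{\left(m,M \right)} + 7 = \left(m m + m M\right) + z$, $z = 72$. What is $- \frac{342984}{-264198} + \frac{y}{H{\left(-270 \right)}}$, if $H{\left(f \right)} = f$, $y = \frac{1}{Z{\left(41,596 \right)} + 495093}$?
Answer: $\frac{7843454103487}{6041753839440} \approx 1.2982$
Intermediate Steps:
$Z{\left(m,M \right)} = \frac{65}{2} + \frac{m^{2}}{2} + \frac{M m}{2}$ ($Z{\left(m,M \right)} = - \frac{7}{2} + \frac{\left(m m + m M\right) + 72}{2} = - \frac{7}{2} + \frac{\left(m^{2} + M m\right) + 72}{2} = - \frac{7}{2} + \frac{72 + m^{2} + M m}{2} = - \frac{7}{2} + \left(36 + \frac{m^{2}}{2} + \frac{M m}{2}\right) = \frac{65}{2} + \frac{m^{2}}{2} + \frac{M m}{2}$)
$y = \frac{1}{508184}$ ($y = \frac{1}{\left(\frac{65}{2} + \frac{41^{2}}{2} + \frac{1}{2} \cdot 596 \cdot 41\right) + 495093} = \frac{1}{\left(\frac{65}{2} + \frac{1}{2} \cdot 1681 + 12218\right) + 495093} = \frac{1}{\left(\frac{65}{2} + \frac{1681}{2} + 12218\right) + 495093} = \frac{1}{13091 + 495093} = \frac{1}{508184} \approx 1.9678 \cdot 10^{-6}$)
$- \frac{342984}{-264198} + \frac{y}{H{\left(-270 \right)}} = - \frac{342984}{-264198} + \frac{1}{508184 \left(-270\right)} = \left(-342984\right) \left(- \frac{1}{264198}\right) + \frac{1}{508184} \left(- \frac{1}{270}\right) = \frac{57164}{44033} - \frac{1}{137209680} = \frac{7843454103487}{6041753839440}$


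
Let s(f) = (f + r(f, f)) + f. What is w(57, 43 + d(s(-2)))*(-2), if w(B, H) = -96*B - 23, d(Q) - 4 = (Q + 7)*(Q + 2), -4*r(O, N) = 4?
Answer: 10990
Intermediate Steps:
r(O, N) = -1 (r(O, N) = -1/4*4 = -1)
s(f) = -1 + 2*f (s(f) = (f - 1) + f = (-1 + f) + f = -1 + 2*f)
d(Q) = 4 + (2 + Q)*(7 + Q) (d(Q) = 4 + (Q + 7)*(Q + 2) = 4 + (7 + Q)*(2 + Q) = 4 + (2 + Q)*(7 + Q))
w(B, H) = -23 - 96*B
w(57, 43 + d(s(-2)))*(-2) = (-23 - 96*57)*(-2) = (-23 - 5472)*(-2) = -5495*(-2) = 10990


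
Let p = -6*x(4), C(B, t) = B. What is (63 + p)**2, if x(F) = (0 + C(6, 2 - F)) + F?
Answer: 9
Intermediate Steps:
x(F) = 6 + F (x(F) = (0 + 6) + F = 6 + F)
p = -60 (p = -6*(6 + 4) = -6*10 = -60)
(63 + p)**2 = (63 - 60)**2 = 3**2 = 9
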